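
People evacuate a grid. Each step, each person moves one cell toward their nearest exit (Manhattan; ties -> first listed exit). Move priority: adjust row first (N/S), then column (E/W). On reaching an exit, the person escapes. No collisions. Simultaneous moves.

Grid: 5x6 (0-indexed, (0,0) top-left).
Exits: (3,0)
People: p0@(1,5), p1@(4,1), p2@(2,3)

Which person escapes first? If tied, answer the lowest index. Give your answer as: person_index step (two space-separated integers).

Step 1: p0:(1,5)->(2,5) | p1:(4,1)->(3,1) | p2:(2,3)->(3,3)
Step 2: p0:(2,5)->(3,5) | p1:(3,1)->(3,0)->EXIT | p2:(3,3)->(3,2)
Step 3: p0:(3,5)->(3,4) | p1:escaped | p2:(3,2)->(3,1)
Step 4: p0:(3,4)->(3,3) | p1:escaped | p2:(3,1)->(3,0)->EXIT
Step 5: p0:(3,3)->(3,2) | p1:escaped | p2:escaped
Step 6: p0:(3,2)->(3,1) | p1:escaped | p2:escaped
Step 7: p0:(3,1)->(3,0)->EXIT | p1:escaped | p2:escaped
Exit steps: [7, 2, 4]
First to escape: p1 at step 2

Answer: 1 2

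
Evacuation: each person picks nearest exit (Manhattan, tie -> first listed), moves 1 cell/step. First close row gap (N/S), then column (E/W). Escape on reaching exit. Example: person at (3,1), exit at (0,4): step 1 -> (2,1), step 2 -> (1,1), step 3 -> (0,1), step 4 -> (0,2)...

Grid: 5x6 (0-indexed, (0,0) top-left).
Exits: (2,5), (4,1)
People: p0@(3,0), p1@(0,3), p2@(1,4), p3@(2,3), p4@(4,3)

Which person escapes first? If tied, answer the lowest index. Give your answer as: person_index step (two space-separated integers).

Step 1: p0:(3,0)->(4,0) | p1:(0,3)->(1,3) | p2:(1,4)->(2,4) | p3:(2,3)->(2,4) | p4:(4,3)->(4,2)
Step 2: p0:(4,0)->(4,1)->EXIT | p1:(1,3)->(2,3) | p2:(2,4)->(2,5)->EXIT | p3:(2,4)->(2,5)->EXIT | p4:(4,2)->(4,1)->EXIT
Step 3: p0:escaped | p1:(2,3)->(2,4) | p2:escaped | p3:escaped | p4:escaped
Step 4: p0:escaped | p1:(2,4)->(2,5)->EXIT | p2:escaped | p3:escaped | p4:escaped
Exit steps: [2, 4, 2, 2, 2]
First to escape: p0 at step 2

Answer: 0 2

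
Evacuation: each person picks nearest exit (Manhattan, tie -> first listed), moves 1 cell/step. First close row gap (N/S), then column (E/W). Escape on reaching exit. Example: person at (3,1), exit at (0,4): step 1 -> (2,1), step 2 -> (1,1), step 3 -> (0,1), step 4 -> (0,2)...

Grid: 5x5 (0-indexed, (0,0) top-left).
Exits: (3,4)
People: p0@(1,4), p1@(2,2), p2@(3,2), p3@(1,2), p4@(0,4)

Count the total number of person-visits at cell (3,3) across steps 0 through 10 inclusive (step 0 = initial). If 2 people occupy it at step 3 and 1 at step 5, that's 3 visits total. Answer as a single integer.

Answer: 3

Derivation:
Step 0: p0@(1,4) p1@(2,2) p2@(3,2) p3@(1,2) p4@(0,4) -> at (3,3): 0 [-], cum=0
Step 1: p0@(2,4) p1@(3,2) p2@(3,3) p3@(2,2) p4@(1,4) -> at (3,3): 1 [p2], cum=1
Step 2: p0@ESC p1@(3,3) p2@ESC p3@(3,2) p4@(2,4) -> at (3,3): 1 [p1], cum=2
Step 3: p0@ESC p1@ESC p2@ESC p3@(3,3) p4@ESC -> at (3,3): 1 [p3], cum=3
Step 4: p0@ESC p1@ESC p2@ESC p3@ESC p4@ESC -> at (3,3): 0 [-], cum=3
Total visits = 3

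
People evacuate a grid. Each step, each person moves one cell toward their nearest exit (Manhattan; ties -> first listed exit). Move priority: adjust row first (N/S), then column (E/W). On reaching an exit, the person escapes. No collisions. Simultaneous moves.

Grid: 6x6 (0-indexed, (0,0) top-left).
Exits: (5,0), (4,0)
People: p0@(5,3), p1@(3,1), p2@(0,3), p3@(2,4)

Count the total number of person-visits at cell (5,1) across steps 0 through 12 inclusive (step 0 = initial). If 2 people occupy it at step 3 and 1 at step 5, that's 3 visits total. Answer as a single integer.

Answer: 1

Derivation:
Step 0: p0@(5,3) p1@(3,1) p2@(0,3) p3@(2,4) -> at (5,1): 0 [-], cum=0
Step 1: p0@(5,2) p1@(4,1) p2@(1,3) p3@(3,4) -> at (5,1): 0 [-], cum=0
Step 2: p0@(5,1) p1@ESC p2@(2,3) p3@(4,4) -> at (5,1): 1 [p0], cum=1
Step 3: p0@ESC p1@ESC p2@(3,3) p3@(4,3) -> at (5,1): 0 [-], cum=1
Step 4: p0@ESC p1@ESC p2@(4,3) p3@(4,2) -> at (5,1): 0 [-], cum=1
Step 5: p0@ESC p1@ESC p2@(4,2) p3@(4,1) -> at (5,1): 0 [-], cum=1
Step 6: p0@ESC p1@ESC p2@(4,1) p3@ESC -> at (5,1): 0 [-], cum=1
Step 7: p0@ESC p1@ESC p2@ESC p3@ESC -> at (5,1): 0 [-], cum=1
Total visits = 1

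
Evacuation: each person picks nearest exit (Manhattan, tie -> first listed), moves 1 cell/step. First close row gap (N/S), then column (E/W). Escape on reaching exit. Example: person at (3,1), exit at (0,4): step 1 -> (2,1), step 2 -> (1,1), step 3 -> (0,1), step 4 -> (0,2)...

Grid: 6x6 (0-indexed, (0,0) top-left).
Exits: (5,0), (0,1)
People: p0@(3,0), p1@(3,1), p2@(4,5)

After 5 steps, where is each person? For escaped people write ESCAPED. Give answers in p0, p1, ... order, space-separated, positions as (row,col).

Step 1: p0:(3,0)->(4,0) | p1:(3,1)->(4,1) | p2:(4,5)->(5,5)
Step 2: p0:(4,0)->(5,0)->EXIT | p1:(4,1)->(5,1) | p2:(5,5)->(5,4)
Step 3: p0:escaped | p1:(5,1)->(5,0)->EXIT | p2:(5,4)->(5,3)
Step 4: p0:escaped | p1:escaped | p2:(5,3)->(5,2)
Step 5: p0:escaped | p1:escaped | p2:(5,2)->(5,1)

ESCAPED ESCAPED (5,1)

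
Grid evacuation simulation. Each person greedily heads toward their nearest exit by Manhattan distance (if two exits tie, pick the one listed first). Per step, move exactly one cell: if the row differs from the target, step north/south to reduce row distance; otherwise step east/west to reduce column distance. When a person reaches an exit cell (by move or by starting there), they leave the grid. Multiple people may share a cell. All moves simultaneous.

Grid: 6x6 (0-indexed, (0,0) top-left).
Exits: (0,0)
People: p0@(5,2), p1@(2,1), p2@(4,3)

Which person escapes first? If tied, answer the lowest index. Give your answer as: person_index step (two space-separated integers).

Answer: 1 3

Derivation:
Step 1: p0:(5,2)->(4,2) | p1:(2,1)->(1,1) | p2:(4,3)->(3,3)
Step 2: p0:(4,2)->(3,2) | p1:(1,1)->(0,1) | p2:(3,3)->(2,3)
Step 3: p0:(3,2)->(2,2) | p1:(0,1)->(0,0)->EXIT | p2:(2,3)->(1,3)
Step 4: p0:(2,2)->(1,2) | p1:escaped | p2:(1,3)->(0,3)
Step 5: p0:(1,2)->(0,2) | p1:escaped | p2:(0,3)->(0,2)
Step 6: p0:(0,2)->(0,1) | p1:escaped | p2:(0,2)->(0,1)
Step 7: p0:(0,1)->(0,0)->EXIT | p1:escaped | p2:(0,1)->(0,0)->EXIT
Exit steps: [7, 3, 7]
First to escape: p1 at step 3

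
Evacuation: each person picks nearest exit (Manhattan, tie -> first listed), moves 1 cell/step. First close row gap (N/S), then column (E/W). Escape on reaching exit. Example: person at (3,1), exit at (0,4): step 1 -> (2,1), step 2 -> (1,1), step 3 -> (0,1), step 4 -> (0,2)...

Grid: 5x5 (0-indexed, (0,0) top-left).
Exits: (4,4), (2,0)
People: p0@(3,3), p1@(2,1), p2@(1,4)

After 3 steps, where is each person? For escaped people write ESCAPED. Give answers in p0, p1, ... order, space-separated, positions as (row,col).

Step 1: p0:(3,3)->(4,3) | p1:(2,1)->(2,0)->EXIT | p2:(1,4)->(2,4)
Step 2: p0:(4,3)->(4,4)->EXIT | p1:escaped | p2:(2,4)->(3,4)
Step 3: p0:escaped | p1:escaped | p2:(3,4)->(4,4)->EXIT

ESCAPED ESCAPED ESCAPED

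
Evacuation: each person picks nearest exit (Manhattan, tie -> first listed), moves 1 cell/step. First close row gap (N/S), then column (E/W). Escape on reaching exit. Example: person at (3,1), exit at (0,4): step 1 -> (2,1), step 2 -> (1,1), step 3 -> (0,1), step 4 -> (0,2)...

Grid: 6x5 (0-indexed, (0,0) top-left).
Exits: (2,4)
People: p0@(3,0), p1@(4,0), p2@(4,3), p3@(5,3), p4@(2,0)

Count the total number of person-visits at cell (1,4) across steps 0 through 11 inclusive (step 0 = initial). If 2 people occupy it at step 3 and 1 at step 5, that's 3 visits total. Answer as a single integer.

Step 0: p0@(3,0) p1@(4,0) p2@(4,3) p3@(5,3) p4@(2,0) -> at (1,4): 0 [-], cum=0
Step 1: p0@(2,0) p1@(3,0) p2@(3,3) p3@(4,3) p4@(2,1) -> at (1,4): 0 [-], cum=0
Step 2: p0@(2,1) p1@(2,0) p2@(2,3) p3@(3,3) p4@(2,2) -> at (1,4): 0 [-], cum=0
Step 3: p0@(2,2) p1@(2,1) p2@ESC p3@(2,3) p4@(2,3) -> at (1,4): 0 [-], cum=0
Step 4: p0@(2,3) p1@(2,2) p2@ESC p3@ESC p4@ESC -> at (1,4): 0 [-], cum=0
Step 5: p0@ESC p1@(2,3) p2@ESC p3@ESC p4@ESC -> at (1,4): 0 [-], cum=0
Step 6: p0@ESC p1@ESC p2@ESC p3@ESC p4@ESC -> at (1,4): 0 [-], cum=0
Total visits = 0

Answer: 0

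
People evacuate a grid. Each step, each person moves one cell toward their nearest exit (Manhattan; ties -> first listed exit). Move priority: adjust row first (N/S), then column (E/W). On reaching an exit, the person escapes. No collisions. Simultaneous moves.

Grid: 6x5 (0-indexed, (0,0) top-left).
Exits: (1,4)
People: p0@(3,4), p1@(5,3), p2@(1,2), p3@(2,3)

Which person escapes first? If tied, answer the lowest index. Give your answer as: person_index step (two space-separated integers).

Step 1: p0:(3,4)->(2,4) | p1:(5,3)->(4,3) | p2:(1,2)->(1,3) | p3:(2,3)->(1,3)
Step 2: p0:(2,4)->(1,4)->EXIT | p1:(4,3)->(3,3) | p2:(1,3)->(1,4)->EXIT | p3:(1,3)->(1,4)->EXIT
Step 3: p0:escaped | p1:(3,3)->(2,3) | p2:escaped | p3:escaped
Step 4: p0:escaped | p1:(2,3)->(1,3) | p2:escaped | p3:escaped
Step 5: p0:escaped | p1:(1,3)->(1,4)->EXIT | p2:escaped | p3:escaped
Exit steps: [2, 5, 2, 2]
First to escape: p0 at step 2

Answer: 0 2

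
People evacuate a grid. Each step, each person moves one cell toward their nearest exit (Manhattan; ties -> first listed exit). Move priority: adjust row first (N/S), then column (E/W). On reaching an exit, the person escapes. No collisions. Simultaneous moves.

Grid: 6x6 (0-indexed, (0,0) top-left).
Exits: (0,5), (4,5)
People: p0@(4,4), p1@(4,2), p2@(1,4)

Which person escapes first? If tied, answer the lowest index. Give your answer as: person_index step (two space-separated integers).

Step 1: p0:(4,4)->(4,5)->EXIT | p1:(4,2)->(4,3) | p2:(1,4)->(0,4)
Step 2: p0:escaped | p1:(4,3)->(4,4) | p2:(0,4)->(0,5)->EXIT
Step 3: p0:escaped | p1:(4,4)->(4,5)->EXIT | p2:escaped
Exit steps: [1, 3, 2]
First to escape: p0 at step 1

Answer: 0 1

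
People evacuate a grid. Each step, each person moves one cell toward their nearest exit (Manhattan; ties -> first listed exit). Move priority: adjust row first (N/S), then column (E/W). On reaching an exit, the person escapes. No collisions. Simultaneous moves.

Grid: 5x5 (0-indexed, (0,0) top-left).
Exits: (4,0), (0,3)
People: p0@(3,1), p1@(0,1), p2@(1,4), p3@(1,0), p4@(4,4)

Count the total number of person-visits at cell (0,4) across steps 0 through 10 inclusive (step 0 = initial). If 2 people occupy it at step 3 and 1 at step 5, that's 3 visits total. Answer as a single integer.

Step 0: p0@(3,1) p1@(0,1) p2@(1,4) p3@(1,0) p4@(4,4) -> at (0,4): 0 [-], cum=0
Step 1: p0@(4,1) p1@(0,2) p2@(0,4) p3@(2,0) p4@(4,3) -> at (0,4): 1 [p2], cum=1
Step 2: p0@ESC p1@ESC p2@ESC p3@(3,0) p4@(4,2) -> at (0,4): 0 [-], cum=1
Step 3: p0@ESC p1@ESC p2@ESC p3@ESC p4@(4,1) -> at (0,4): 0 [-], cum=1
Step 4: p0@ESC p1@ESC p2@ESC p3@ESC p4@ESC -> at (0,4): 0 [-], cum=1
Total visits = 1

Answer: 1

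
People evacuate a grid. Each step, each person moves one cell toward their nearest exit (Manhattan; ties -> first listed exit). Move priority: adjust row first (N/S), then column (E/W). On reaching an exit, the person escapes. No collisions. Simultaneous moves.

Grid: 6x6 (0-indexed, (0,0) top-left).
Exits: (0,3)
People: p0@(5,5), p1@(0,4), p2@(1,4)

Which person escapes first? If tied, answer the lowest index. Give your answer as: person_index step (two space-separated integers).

Step 1: p0:(5,5)->(4,5) | p1:(0,4)->(0,3)->EXIT | p2:(1,4)->(0,4)
Step 2: p0:(4,5)->(3,5) | p1:escaped | p2:(0,4)->(0,3)->EXIT
Step 3: p0:(3,5)->(2,5) | p1:escaped | p2:escaped
Step 4: p0:(2,5)->(1,5) | p1:escaped | p2:escaped
Step 5: p0:(1,5)->(0,5) | p1:escaped | p2:escaped
Step 6: p0:(0,5)->(0,4) | p1:escaped | p2:escaped
Step 7: p0:(0,4)->(0,3)->EXIT | p1:escaped | p2:escaped
Exit steps: [7, 1, 2]
First to escape: p1 at step 1

Answer: 1 1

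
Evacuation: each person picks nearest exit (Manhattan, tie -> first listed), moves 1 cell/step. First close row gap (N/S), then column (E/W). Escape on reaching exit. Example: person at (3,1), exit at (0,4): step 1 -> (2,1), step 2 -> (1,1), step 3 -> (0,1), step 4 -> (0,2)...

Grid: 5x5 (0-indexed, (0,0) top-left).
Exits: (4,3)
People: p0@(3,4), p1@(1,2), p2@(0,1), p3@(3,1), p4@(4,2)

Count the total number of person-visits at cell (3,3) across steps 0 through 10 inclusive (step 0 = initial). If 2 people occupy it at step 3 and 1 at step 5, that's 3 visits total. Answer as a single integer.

Step 0: p0@(3,4) p1@(1,2) p2@(0,1) p3@(3,1) p4@(4,2) -> at (3,3): 0 [-], cum=0
Step 1: p0@(4,4) p1@(2,2) p2@(1,1) p3@(4,1) p4@ESC -> at (3,3): 0 [-], cum=0
Step 2: p0@ESC p1@(3,2) p2@(2,1) p3@(4,2) p4@ESC -> at (3,3): 0 [-], cum=0
Step 3: p0@ESC p1@(4,2) p2@(3,1) p3@ESC p4@ESC -> at (3,3): 0 [-], cum=0
Step 4: p0@ESC p1@ESC p2@(4,1) p3@ESC p4@ESC -> at (3,3): 0 [-], cum=0
Step 5: p0@ESC p1@ESC p2@(4,2) p3@ESC p4@ESC -> at (3,3): 0 [-], cum=0
Step 6: p0@ESC p1@ESC p2@ESC p3@ESC p4@ESC -> at (3,3): 0 [-], cum=0
Total visits = 0

Answer: 0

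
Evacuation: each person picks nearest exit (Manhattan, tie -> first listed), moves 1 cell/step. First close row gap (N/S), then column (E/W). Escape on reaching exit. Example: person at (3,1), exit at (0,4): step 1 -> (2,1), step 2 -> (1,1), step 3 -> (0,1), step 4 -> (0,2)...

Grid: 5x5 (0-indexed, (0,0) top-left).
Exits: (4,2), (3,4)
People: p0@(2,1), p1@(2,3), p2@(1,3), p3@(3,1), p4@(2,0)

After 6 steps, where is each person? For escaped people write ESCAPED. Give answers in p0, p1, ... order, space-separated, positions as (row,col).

Step 1: p0:(2,1)->(3,1) | p1:(2,3)->(3,3) | p2:(1,3)->(2,3) | p3:(3,1)->(4,1) | p4:(2,0)->(3,0)
Step 2: p0:(3,1)->(4,1) | p1:(3,3)->(3,4)->EXIT | p2:(2,3)->(3,3) | p3:(4,1)->(4,2)->EXIT | p4:(3,0)->(4,0)
Step 3: p0:(4,1)->(4,2)->EXIT | p1:escaped | p2:(3,3)->(3,4)->EXIT | p3:escaped | p4:(4,0)->(4,1)
Step 4: p0:escaped | p1:escaped | p2:escaped | p3:escaped | p4:(4,1)->(4,2)->EXIT

ESCAPED ESCAPED ESCAPED ESCAPED ESCAPED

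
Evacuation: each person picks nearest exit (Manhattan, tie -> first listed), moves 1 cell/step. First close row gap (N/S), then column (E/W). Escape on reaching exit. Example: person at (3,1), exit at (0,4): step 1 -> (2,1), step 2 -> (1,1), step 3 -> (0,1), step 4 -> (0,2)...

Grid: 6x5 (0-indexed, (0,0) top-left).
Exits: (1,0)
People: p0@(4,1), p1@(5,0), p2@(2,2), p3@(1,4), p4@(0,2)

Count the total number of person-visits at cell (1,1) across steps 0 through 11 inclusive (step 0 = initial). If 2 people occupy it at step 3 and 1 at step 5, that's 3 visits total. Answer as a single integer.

Step 0: p0@(4,1) p1@(5,0) p2@(2,2) p3@(1,4) p4@(0,2) -> at (1,1): 0 [-], cum=0
Step 1: p0@(3,1) p1@(4,0) p2@(1,2) p3@(1,3) p4@(1,2) -> at (1,1): 0 [-], cum=0
Step 2: p0@(2,1) p1@(3,0) p2@(1,1) p3@(1,2) p4@(1,1) -> at (1,1): 2 [p2,p4], cum=2
Step 3: p0@(1,1) p1@(2,0) p2@ESC p3@(1,1) p4@ESC -> at (1,1): 2 [p0,p3], cum=4
Step 4: p0@ESC p1@ESC p2@ESC p3@ESC p4@ESC -> at (1,1): 0 [-], cum=4
Total visits = 4

Answer: 4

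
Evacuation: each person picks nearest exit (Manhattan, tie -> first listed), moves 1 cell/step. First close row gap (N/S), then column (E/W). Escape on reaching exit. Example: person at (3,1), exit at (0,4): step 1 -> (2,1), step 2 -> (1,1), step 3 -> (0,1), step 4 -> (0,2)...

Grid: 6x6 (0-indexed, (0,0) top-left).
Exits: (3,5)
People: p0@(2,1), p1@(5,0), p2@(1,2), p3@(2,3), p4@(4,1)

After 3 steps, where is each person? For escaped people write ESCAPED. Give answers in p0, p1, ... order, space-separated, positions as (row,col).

Step 1: p0:(2,1)->(3,1) | p1:(5,0)->(4,0) | p2:(1,2)->(2,2) | p3:(2,3)->(3,3) | p4:(4,1)->(3,1)
Step 2: p0:(3,1)->(3,2) | p1:(4,0)->(3,0) | p2:(2,2)->(3,2) | p3:(3,3)->(3,4) | p4:(3,1)->(3,2)
Step 3: p0:(3,2)->(3,3) | p1:(3,0)->(3,1) | p2:(3,2)->(3,3) | p3:(3,4)->(3,5)->EXIT | p4:(3,2)->(3,3)

(3,3) (3,1) (3,3) ESCAPED (3,3)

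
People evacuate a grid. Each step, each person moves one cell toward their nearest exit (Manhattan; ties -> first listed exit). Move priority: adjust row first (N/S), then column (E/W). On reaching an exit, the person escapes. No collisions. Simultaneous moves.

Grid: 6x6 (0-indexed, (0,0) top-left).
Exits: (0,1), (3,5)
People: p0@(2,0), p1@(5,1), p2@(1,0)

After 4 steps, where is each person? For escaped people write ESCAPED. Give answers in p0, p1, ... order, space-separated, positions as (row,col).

Step 1: p0:(2,0)->(1,0) | p1:(5,1)->(4,1) | p2:(1,0)->(0,0)
Step 2: p0:(1,0)->(0,0) | p1:(4,1)->(3,1) | p2:(0,0)->(0,1)->EXIT
Step 3: p0:(0,0)->(0,1)->EXIT | p1:(3,1)->(2,1) | p2:escaped
Step 4: p0:escaped | p1:(2,1)->(1,1) | p2:escaped

ESCAPED (1,1) ESCAPED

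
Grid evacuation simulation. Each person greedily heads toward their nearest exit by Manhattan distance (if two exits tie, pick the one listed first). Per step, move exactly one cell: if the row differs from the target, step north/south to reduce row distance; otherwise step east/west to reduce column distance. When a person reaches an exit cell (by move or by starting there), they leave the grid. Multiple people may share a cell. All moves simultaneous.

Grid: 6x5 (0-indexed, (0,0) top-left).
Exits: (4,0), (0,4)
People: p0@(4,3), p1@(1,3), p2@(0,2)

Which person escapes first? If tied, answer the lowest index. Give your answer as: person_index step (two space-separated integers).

Step 1: p0:(4,3)->(4,2) | p1:(1,3)->(0,3) | p2:(0,2)->(0,3)
Step 2: p0:(4,2)->(4,1) | p1:(0,3)->(0,4)->EXIT | p2:(0,3)->(0,4)->EXIT
Step 3: p0:(4,1)->(4,0)->EXIT | p1:escaped | p2:escaped
Exit steps: [3, 2, 2]
First to escape: p1 at step 2

Answer: 1 2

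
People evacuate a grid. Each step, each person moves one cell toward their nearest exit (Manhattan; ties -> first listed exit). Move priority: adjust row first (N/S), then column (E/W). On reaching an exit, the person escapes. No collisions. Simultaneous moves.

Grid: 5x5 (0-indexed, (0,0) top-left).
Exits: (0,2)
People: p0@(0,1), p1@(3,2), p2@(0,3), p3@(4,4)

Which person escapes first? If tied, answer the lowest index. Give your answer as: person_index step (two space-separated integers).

Step 1: p0:(0,1)->(0,2)->EXIT | p1:(3,2)->(2,2) | p2:(0,3)->(0,2)->EXIT | p3:(4,4)->(3,4)
Step 2: p0:escaped | p1:(2,2)->(1,2) | p2:escaped | p3:(3,4)->(2,4)
Step 3: p0:escaped | p1:(1,2)->(0,2)->EXIT | p2:escaped | p3:(2,4)->(1,4)
Step 4: p0:escaped | p1:escaped | p2:escaped | p3:(1,4)->(0,4)
Step 5: p0:escaped | p1:escaped | p2:escaped | p3:(0,4)->(0,3)
Step 6: p0:escaped | p1:escaped | p2:escaped | p3:(0,3)->(0,2)->EXIT
Exit steps: [1, 3, 1, 6]
First to escape: p0 at step 1

Answer: 0 1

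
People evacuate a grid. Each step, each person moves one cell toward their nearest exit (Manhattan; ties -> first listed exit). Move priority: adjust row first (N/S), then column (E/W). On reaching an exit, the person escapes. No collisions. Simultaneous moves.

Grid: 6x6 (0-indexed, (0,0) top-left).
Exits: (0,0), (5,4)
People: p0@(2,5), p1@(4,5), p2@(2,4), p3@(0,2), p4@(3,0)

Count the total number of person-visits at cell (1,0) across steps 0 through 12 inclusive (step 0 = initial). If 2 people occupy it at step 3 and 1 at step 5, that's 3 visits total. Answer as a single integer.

Answer: 1

Derivation:
Step 0: p0@(2,5) p1@(4,5) p2@(2,4) p3@(0,2) p4@(3,0) -> at (1,0): 0 [-], cum=0
Step 1: p0@(3,5) p1@(5,5) p2@(3,4) p3@(0,1) p4@(2,0) -> at (1,0): 0 [-], cum=0
Step 2: p0@(4,5) p1@ESC p2@(4,4) p3@ESC p4@(1,0) -> at (1,0): 1 [p4], cum=1
Step 3: p0@(5,5) p1@ESC p2@ESC p3@ESC p4@ESC -> at (1,0): 0 [-], cum=1
Step 4: p0@ESC p1@ESC p2@ESC p3@ESC p4@ESC -> at (1,0): 0 [-], cum=1
Total visits = 1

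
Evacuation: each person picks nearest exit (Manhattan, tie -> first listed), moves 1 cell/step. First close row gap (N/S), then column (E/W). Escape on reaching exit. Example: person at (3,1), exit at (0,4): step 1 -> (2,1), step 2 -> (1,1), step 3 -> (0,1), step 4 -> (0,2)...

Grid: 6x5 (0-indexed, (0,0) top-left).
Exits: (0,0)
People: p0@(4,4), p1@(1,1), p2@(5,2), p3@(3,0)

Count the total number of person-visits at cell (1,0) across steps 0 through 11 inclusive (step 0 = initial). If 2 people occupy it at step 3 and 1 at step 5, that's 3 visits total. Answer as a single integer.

Step 0: p0@(4,4) p1@(1,1) p2@(5,2) p3@(3,0) -> at (1,0): 0 [-], cum=0
Step 1: p0@(3,4) p1@(0,1) p2@(4,2) p3@(2,0) -> at (1,0): 0 [-], cum=0
Step 2: p0@(2,4) p1@ESC p2@(3,2) p3@(1,0) -> at (1,0): 1 [p3], cum=1
Step 3: p0@(1,4) p1@ESC p2@(2,2) p3@ESC -> at (1,0): 0 [-], cum=1
Step 4: p0@(0,4) p1@ESC p2@(1,2) p3@ESC -> at (1,0): 0 [-], cum=1
Step 5: p0@(0,3) p1@ESC p2@(0,2) p3@ESC -> at (1,0): 0 [-], cum=1
Step 6: p0@(0,2) p1@ESC p2@(0,1) p3@ESC -> at (1,0): 0 [-], cum=1
Step 7: p0@(0,1) p1@ESC p2@ESC p3@ESC -> at (1,0): 0 [-], cum=1
Step 8: p0@ESC p1@ESC p2@ESC p3@ESC -> at (1,0): 0 [-], cum=1
Total visits = 1

Answer: 1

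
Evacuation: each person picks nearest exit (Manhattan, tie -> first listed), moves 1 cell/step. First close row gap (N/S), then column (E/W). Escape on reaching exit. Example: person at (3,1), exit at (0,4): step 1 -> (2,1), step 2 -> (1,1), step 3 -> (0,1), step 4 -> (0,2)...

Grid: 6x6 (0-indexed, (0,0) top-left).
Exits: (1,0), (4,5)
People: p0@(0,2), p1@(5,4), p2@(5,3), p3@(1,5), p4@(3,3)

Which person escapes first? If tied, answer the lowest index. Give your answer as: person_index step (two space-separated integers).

Answer: 1 2

Derivation:
Step 1: p0:(0,2)->(1,2) | p1:(5,4)->(4,4) | p2:(5,3)->(4,3) | p3:(1,5)->(2,5) | p4:(3,3)->(4,3)
Step 2: p0:(1,2)->(1,1) | p1:(4,4)->(4,5)->EXIT | p2:(4,3)->(4,4) | p3:(2,5)->(3,5) | p4:(4,3)->(4,4)
Step 3: p0:(1,1)->(1,0)->EXIT | p1:escaped | p2:(4,4)->(4,5)->EXIT | p3:(3,5)->(4,5)->EXIT | p4:(4,4)->(4,5)->EXIT
Exit steps: [3, 2, 3, 3, 3]
First to escape: p1 at step 2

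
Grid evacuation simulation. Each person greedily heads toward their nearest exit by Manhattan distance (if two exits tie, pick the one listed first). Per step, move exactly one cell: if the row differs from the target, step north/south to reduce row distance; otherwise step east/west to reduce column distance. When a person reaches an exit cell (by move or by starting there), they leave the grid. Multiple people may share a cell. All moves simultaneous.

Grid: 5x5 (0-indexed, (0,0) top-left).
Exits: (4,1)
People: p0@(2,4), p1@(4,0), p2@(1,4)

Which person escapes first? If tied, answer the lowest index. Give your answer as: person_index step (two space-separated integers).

Answer: 1 1

Derivation:
Step 1: p0:(2,4)->(3,4) | p1:(4,0)->(4,1)->EXIT | p2:(1,4)->(2,4)
Step 2: p0:(3,4)->(4,4) | p1:escaped | p2:(2,4)->(3,4)
Step 3: p0:(4,4)->(4,3) | p1:escaped | p2:(3,4)->(4,4)
Step 4: p0:(4,3)->(4,2) | p1:escaped | p2:(4,4)->(4,3)
Step 5: p0:(4,2)->(4,1)->EXIT | p1:escaped | p2:(4,3)->(4,2)
Step 6: p0:escaped | p1:escaped | p2:(4,2)->(4,1)->EXIT
Exit steps: [5, 1, 6]
First to escape: p1 at step 1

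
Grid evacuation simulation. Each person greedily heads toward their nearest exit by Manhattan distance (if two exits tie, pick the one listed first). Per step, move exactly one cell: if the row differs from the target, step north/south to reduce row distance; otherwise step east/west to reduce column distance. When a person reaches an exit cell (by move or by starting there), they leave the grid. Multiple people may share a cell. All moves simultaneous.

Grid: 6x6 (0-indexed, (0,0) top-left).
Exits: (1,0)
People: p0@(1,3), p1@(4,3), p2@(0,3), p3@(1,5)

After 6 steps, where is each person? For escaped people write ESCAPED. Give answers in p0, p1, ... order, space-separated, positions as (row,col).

Step 1: p0:(1,3)->(1,2) | p1:(4,3)->(3,3) | p2:(0,3)->(1,3) | p3:(1,5)->(1,4)
Step 2: p0:(1,2)->(1,1) | p1:(3,3)->(2,3) | p2:(1,3)->(1,2) | p3:(1,4)->(1,3)
Step 3: p0:(1,1)->(1,0)->EXIT | p1:(2,3)->(1,3) | p2:(1,2)->(1,1) | p3:(1,3)->(1,2)
Step 4: p0:escaped | p1:(1,3)->(1,2) | p2:(1,1)->(1,0)->EXIT | p3:(1,2)->(1,1)
Step 5: p0:escaped | p1:(1,2)->(1,1) | p2:escaped | p3:(1,1)->(1,0)->EXIT
Step 6: p0:escaped | p1:(1,1)->(1,0)->EXIT | p2:escaped | p3:escaped

ESCAPED ESCAPED ESCAPED ESCAPED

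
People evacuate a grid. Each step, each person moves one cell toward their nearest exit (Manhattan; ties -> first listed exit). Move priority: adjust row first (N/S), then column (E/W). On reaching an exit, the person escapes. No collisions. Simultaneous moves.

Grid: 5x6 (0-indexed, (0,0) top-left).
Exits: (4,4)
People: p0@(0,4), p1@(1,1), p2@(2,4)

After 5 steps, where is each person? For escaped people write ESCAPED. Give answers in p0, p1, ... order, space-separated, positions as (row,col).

Step 1: p0:(0,4)->(1,4) | p1:(1,1)->(2,1) | p2:(2,4)->(3,4)
Step 2: p0:(1,4)->(2,4) | p1:(2,1)->(3,1) | p2:(3,4)->(4,4)->EXIT
Step 3: p0:(2,4)->(3,4) | p1:(3,1)->(4,1) | p2:escaped
Step 4: p0:(3,4)->(4,4)->EXIT | p1:(4,1)->(4,2) | p2:escaped
Step 5: p0:escaped | p1:(4,2)->(4,3) | p2:escaped

ESCAPED (4,3) ESCAPED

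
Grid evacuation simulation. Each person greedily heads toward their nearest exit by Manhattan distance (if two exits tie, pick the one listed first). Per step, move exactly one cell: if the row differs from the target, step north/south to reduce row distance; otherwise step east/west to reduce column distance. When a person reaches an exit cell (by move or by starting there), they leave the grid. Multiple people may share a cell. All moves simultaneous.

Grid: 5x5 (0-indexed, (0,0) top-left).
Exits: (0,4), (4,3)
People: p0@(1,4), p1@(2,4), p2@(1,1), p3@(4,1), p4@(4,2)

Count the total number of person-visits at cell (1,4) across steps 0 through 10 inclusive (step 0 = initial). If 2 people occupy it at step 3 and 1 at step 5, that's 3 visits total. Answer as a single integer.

Step 0: p0@(1,4) p1@(2,4) p2@(1,1) p3@(4,1) p4@(4,2) -> at (1,4): 1 [p0], cum=1
Step 1: p0@ESC p1@(1,4) p2@(0,1) p3@(4,2) p4@ESC -> at (1,4): 1 [p1], cum=2
Step 2: p0@ESC p1@ESC p2@(0,2) p3@ESC p4@ESC -> at (1,4): 0 [-], cum=2
Step 3: p0@ESC p1@ESC p2@(0,3) p3@ESC p4@ESC -> at (1,4): 0 [-], cum=2
Step 4: p0@ESC p1@ESC p2@ESC p3@ESC p4@ESC -> at (1,4): 0 [-], cum=2
Total visits = 2

Answer: 2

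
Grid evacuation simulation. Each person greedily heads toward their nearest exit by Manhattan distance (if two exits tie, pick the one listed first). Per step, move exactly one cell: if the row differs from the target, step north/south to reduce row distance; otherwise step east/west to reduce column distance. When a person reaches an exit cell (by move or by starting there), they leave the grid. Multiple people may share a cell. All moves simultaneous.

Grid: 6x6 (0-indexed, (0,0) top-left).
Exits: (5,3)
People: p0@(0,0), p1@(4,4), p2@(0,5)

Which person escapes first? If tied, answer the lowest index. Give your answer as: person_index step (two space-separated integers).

Answer: 1 2

Derivation:
Step 1: p0:(0,0)->(1,0) | p1:(4,4)->(5,4) | p2:(0,5)->(1,5)
Step 2: p0:(1,0)->(2,0) | p1:(5,4)->(5,3)->EXIT | p2:(1,5)->(2,5)
Step 3: p0:(2,0)->(3,0) | p1:escaped | p2:(2,5)->(3,5)
Step 4: p0:(3,0)->(4,0) | p1:escaped | p2:(3,5)->(4,5)
Step 5: p0:(4,0)->(5,0) | p1:escaped | p2:(4,5)->(5,5)
Step 6: p0:(5,0)->(5,1) | p1:escaped | p2:(5,5)->(5,4)
Step 7: p0:(5,1)->(5,2) | p1:escaped | p2:(5,4)->(5,3)->EXIT
Step 8: p0:(5,2)->(5,3)->EXIT | p1:escaped | p2:escaped
Exit steps: [8, 2, 7]
First to escape: p1 at step 2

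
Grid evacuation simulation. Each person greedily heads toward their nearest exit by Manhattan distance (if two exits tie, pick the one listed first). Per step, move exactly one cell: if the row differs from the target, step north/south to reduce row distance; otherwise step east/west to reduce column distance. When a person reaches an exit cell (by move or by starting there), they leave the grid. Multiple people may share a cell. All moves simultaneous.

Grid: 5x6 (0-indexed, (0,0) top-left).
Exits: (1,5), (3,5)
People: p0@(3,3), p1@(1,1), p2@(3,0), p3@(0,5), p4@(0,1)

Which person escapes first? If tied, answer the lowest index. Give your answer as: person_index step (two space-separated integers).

Answer: 3 1

Derivation:
Step 1: p0:(3,3)->(3,4) | p1:(1,1)->(1,2) | p2:(3,0)->(3,1) | p3:(0,5)->(1,5)->EXIT | p4:(0,1)->(1,1)
Step 2: p0:(3,4)->(3,5)->EXIT | p1:(1,2)->(1,3) | p2:(3,1)->(3,2) | p3:escaped | p4:(1,1)->(1,2)
Step 3: p0:escaped | p1:(1,3)->(1,4) | p2:(3,2)->(3,3) | p3:escaped | p4:(1,2)->(1,3)
Step 4: p0:escaped | p1:(1,4)->(1,5)->EXIT | p2:(3,3)->(3,4) | p3:escaped | p4:(1,3)->(1,4)
Step 5: p0:escaped | p1:escaped | p2:(3,4)->(3,5)->EXIT | p3:escaped | p4:(1,4)->(1,5)->EXIT
Exit steps: [2, 4, 5, 1, 5]
First to escape: p3 at step 1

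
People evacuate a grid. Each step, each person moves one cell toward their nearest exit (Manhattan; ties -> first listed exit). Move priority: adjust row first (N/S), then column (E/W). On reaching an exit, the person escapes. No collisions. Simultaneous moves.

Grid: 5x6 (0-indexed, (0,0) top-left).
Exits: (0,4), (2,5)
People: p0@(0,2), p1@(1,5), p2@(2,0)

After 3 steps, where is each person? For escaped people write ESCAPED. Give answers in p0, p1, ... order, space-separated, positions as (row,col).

Step 1: p0:(0,2)->(0,3) | p1:(1,5)->(2,5)->EXIT | p2:(2,0)->(2,1)
Step 2: p0:(0,3)->(0,4)->EXIT | p1:escaped | p2:(2,1)->(2,2)
Step 3: p0:escaped | p1:escaped | p2:(2,2)->(2,3)

ESCAPED ESCAPED (2,3)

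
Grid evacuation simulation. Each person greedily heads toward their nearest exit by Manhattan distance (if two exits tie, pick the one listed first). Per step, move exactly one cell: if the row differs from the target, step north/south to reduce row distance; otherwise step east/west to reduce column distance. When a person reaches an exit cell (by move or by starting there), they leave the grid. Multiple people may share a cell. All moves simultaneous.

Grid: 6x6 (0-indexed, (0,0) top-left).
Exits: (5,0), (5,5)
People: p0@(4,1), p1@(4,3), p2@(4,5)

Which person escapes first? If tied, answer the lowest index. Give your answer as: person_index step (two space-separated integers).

Step 1: p0:(4,1)->(5,1) | p1:(4,3)->(5,3) | p2:(4,5)->(5,5)->EXIT
Step 2: p0:(5,1)->(5,0)->EXIT | p1:(5,3)->(5,4) | p2:escaped
Step 3: p0:escaped | p1:(5,4)->(5,5)->EXIT | p2:escaped
Exit steps: [2, 3, 1]
First to escape: p2 at step 1

Answer: 2 1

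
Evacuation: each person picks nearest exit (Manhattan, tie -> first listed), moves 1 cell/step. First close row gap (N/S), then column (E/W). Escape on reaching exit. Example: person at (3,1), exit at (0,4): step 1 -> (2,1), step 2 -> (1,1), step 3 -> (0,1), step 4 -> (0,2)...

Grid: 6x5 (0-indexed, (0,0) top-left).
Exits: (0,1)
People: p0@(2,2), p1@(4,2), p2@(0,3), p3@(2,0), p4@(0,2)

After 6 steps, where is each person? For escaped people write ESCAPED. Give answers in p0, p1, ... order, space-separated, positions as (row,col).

Step 1: p0:(2,2)->(1,2) | p1:(4,2)->(3,2) | p2:(0,3)->(0,2) | p3:(2,0)->(1,0) | p4:(0,2)->(0,1)->EXIT
Step 2: p0:(1,2)->(0,2) | p1:(3,2)->(2,2) | p2:(0,2)->(0,1)->EXIT | p3:(1,0)->(0,0) | p4:escaped
Step 3: p0:(0,2)->(0,1)->EXIT | p1:(2,2)->(1,2) | p2:escaped | p3:(0,0)->(0,1)->EXIT | p4:escaped
Step 4: p0:escaped | p1:(1,2)->(0,2) | p2:escaped | p3:escaped | p4:escaped
Step 5: p0:escaped | p1:(0,2)->(0,1)->EXIT | p2:escaped | p3:escaped | p4:escaped

ESCAPED ESCAPED ESCAPED ESCAPED ESCAPED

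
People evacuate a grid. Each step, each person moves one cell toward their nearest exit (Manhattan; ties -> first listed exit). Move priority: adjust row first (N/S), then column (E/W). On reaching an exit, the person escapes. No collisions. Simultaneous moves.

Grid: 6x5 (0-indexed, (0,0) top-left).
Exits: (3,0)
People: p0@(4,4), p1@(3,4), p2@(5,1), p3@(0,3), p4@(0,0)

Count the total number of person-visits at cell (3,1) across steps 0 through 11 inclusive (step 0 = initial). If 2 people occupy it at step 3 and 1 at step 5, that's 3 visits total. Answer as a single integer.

Step 0: p0@(4,4) p1@(3,4) p2@(5,1) p3@(0,3) p4@(0,0) -> at (3,1): 0 [-], cum=0
Step 1: p0@(3,4) p1@(3,3) p2@(4,1) p3@(1,3) p4@(1,0) -> at (3,1): 0 [-], cum=0
Step 2: p0@(3,3) p1@(3,2) p2@(3,1) p3@(2,3) p4@(2,0) -> at (3,1): 1 [p2], cum=1
Step 3: p0@(3,2) p1@(3,1) p2@ESC p3@(3,3) p4@ESC -> at (3,1): 1 [p1], cum=2
Step 4: p0@(3,1) p1@ESC p2@ESC p3@(3,2) p4@ESC -> at (3,1): 1 [p0], cum=3
Step 5: p0@ESC p1@ESC p2@ESC p3@(3,1) p4@ESC -> at (3,1): 1 [p3], cum=4
Step 6: p0@ESC p1@ESC p2@ESC p3@ESC p4@ESC -> at (3,1): 0 [-], cum=4
Total visits = 4

Answer: 4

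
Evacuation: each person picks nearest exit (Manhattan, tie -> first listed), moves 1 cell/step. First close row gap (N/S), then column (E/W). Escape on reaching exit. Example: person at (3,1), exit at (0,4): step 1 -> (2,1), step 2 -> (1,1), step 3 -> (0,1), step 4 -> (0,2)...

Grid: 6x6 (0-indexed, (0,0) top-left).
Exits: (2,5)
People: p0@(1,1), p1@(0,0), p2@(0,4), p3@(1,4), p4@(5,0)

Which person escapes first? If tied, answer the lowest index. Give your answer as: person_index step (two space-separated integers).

Step 1: p0:(1,1)->(2,1) | p1:(0,0)->(1,0) | p2:(0,4)->(1,4) | p3:(1,4)->(2,4) | p4:(5,0)->(4,0)
Step 2: p0:(2,1)->(2,2) | p1:(1,0)->(2,0) | p2:(1,4)->(2,4) | p3:(2,4)->(2,5)->EXIT | p4:(4,0)->(3,0)
Step 3: p0:(2,2)->(2,3) | p1:(2,0)->(2,1) | p2:(2,4)->(2,5)->EXIT | p3:escaped | p4:(3,0)->(2,0)
Step 4: p0:(2,3)->(2,4) | p1:(2,1)->(2,2) | p2:escaped | p3:escaped | p4:(2,0)->(2,1)
Step 5: p0:(2,4)->(2,5)->EXIT | p1:(2,2)->(2,3) | p2:escaped | p3:escaped | p4:(2,1)->(2,2)
Step 6: p0:escaped | p1:(2,3)->(2,4) | p2:escaped | p3:escaped | p4:(2,2)->(2,3)
Step 7: p0:escaped | p1:(2,4)->(2,5)->EXIT | p2:escaped | p3:escaped | p4:(2,3)->(2,4)
Step 8: p0:escaped | p1:escaped | p2:escaped | p3:escaped | p4:(2,4)->(2,5)->EXIT
Exit steps: [5, 7, 3, 2, 8]
First to escape: p3 at step 2

Answer: 3 2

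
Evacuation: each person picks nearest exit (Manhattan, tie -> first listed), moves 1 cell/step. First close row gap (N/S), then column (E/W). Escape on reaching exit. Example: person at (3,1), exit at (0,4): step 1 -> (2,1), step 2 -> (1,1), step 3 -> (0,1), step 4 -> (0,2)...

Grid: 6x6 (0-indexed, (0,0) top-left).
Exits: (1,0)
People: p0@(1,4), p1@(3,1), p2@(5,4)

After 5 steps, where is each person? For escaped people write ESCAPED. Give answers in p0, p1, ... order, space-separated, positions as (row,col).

Step 1: p0:(1,4)->(1,3) | p1:(3,1)->(2,1) | p2:(5,4)->(4,4)
Step 2: p0:(1,3)->(1,2) | p1:(2,1)->(1,1) | p2:(4,4)->(3,4)
Step 3: p0:(1,2)->(1,1) | p1:(1,1)->(1,0)->EXIT | p2:(3,4)->(2,4)
Step 4: p0:(1,1)->(1,0)->EXIT | p1:escaped | p2:(2,4)->(1,4)
Step 5: p0:escaped | p1:escaped | p2:(1,4)->(1,3)

ESCAPED ESCAPED (1,3)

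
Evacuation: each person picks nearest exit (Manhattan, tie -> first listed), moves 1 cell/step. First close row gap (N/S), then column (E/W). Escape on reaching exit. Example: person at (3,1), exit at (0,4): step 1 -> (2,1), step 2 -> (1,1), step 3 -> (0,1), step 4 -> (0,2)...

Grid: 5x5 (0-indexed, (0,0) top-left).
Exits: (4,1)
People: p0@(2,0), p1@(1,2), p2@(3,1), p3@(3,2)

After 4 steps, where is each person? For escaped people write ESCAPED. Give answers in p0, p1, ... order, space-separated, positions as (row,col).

Step 1: p0:(2,0)->(3,0) | p1:(1,2)->(2,2) | p2:(3,1)->(4,1)->EXIT | p3:(3,2)->(4,2)
Step 2: p0:(3,0)->(4,0) | p1:(2,2)->(3,2) | p2:escaped | p3:(4,2)->(4,1)->EXIT
Step 3: p0:(4,0)->(4,1)->EXIT | p1:(3,2)->(4,2) | p2:escaped | p3:escaped
Step 4: p0:escaped | p1:(4,2)->(4,1)->EXIT | p2:escaped | p3:escaped

ESCAPED ESCAPED ESCAPED ESCAPED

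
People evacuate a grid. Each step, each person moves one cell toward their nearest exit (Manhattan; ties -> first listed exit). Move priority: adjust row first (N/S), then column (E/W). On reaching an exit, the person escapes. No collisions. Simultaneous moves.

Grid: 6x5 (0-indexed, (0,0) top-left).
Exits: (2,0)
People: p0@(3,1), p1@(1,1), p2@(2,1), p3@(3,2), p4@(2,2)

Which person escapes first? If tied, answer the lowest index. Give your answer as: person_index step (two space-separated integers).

Step 1: p0:(3,1)->(2,1) | p1:(1,1)->(2,1) | p2:(2,1)->(2,0)->EXIT | p3:(3,2)->(2,2) | p4:(2,2)->(2,1)
Step 2: p0:(2,1)->(2,0)->EXIT | p1:(2,1)->(2,0)->EXIT | p2:escaped | p3:(2,2)->(2,1) | p4:(2,1)->(2,0)->EXIT
Step 3: p0:escaped | p1:escaped | p2:escaped | p3:(2,1)->(2,0)->EXIT | p4:escaped
Exit steps: [2, 2, 1, 3, 2]
First to escape: p2 at step 1

Answer: 2 1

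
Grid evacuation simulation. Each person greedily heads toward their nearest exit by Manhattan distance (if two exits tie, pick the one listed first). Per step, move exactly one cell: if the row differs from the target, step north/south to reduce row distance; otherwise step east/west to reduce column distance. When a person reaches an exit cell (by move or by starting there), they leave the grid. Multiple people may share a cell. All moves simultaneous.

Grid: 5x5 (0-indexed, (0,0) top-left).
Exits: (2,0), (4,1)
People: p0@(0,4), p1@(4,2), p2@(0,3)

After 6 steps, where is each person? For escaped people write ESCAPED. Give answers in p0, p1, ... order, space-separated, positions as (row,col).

Step 1: p0:(0,4)->(1,4) | p1:(4,2)->(4,1)->EXIT | p2:(0,3)->(1,3)
Step 2: p0:(1,4)->(2,4) | p1:escaped | p2:(1,3)->(2,3)
Step 3: p0:(2,4)->(2,3) | p1:escaped | p2:(2,3)->(2,2)
Step 4: p0:(2,3)->(2,2) | p1:escaped | p2:(2,2)->(2,1)
Step 5: p0:(2,2)->(2,1) | p1:escaped | p2:(2,1)->(2,0)->EXIT
Step 6: p0:(2,1)->(2,0)->EXIT | p1:escaped | p2:escaped

ESCAPED ESCAPED ESCAPED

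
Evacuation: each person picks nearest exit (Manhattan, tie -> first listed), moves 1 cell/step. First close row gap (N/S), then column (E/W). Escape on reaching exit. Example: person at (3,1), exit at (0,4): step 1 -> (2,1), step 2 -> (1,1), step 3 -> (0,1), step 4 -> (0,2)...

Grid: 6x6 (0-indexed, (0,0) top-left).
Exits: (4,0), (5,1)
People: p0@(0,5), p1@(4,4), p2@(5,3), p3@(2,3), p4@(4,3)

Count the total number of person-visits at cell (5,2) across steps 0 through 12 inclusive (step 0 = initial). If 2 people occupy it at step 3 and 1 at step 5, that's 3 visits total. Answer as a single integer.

Step 0: p0@(0,5) p1@(4,4) p2@(5,3) p3@(2,3) p4@(4,3) -> at (5,2): 0 [-], cum=0
Step 1: p0@(1,5) p1@(4,3) p2@(5,2) p3@(3,3) p4@(4,2) -> at (5,2): 1 [p2], cum=1
Step 2: p0@(2,5) p1@(4,2) p2@ESC p3@(4,3) p4@(4,1) -> at (5,2): 0 [-], cum=1
Step 3: p0@(3,5) p1@(4,1) p2@ESC p3@(4,2) p4@ESC -> at (5,2): 0 [-], cum=1
Step 4: p0@(4,5) p1@ESC p2@ESC p3@(4,1) p4@ESC -> at (5,2): 0 [-], cum=1
Step 5: p0@(4,4) p1@ESC p2@ESC p3@ESC p4@ESC -> at (5,2): 0 [-], cum=1
Step 6: p0@(4,3) p1@ESC p2@ESC p3@ESC p4@ESC -> at (5,2): 0 [-], cum=1
Step 7: p0@(4,2) p1@ESC p2@ESC p3@ESC p4@ESC -> at (5,2): 0 [-], cum=1
Step 8: p0@(4,1) p1@ESC p2@ESC p3@ESC p4@ESC -> at (5,2): 0 [-], cum=1
Step 9: p0@ESC p1@ESC p2@ESC p3@ESC p4@ESC -> at (5,2): 0 [-], cum=1
Total visits = 1

Answer: 1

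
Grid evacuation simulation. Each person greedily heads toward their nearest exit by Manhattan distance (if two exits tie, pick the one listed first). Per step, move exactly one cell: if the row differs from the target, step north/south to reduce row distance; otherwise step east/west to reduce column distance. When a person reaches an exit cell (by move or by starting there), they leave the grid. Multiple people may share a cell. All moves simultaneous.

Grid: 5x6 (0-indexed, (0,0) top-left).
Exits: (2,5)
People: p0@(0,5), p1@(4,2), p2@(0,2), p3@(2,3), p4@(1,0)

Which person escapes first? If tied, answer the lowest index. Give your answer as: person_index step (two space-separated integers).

Answer: 0 2

Derivation:
Step 1: p0:(0,5)->(1,5) | p1:(4,2)->(3,2) | p2:(0,2)->(1,2) | p3:(2,3)->(2,4) | p4:(1,0)->(2,0)
Step 2: p0:(1,5)->(2,5)->EXIT | p1:(3,2)->(2,2) | p2:(1,2)->(2,2) | p3:(2,4)->(2,5)->EXIT | p4:(2,0)->(2,1)
Step 3: p0:escaped | p1:(2,2)->(2,3) | p2:(2,2)->(2,3) | p3:escaped | p4:(2,1)->(2,2)
Step 4: p0:escaped | p1:(2,3)->(2,4) | p2:(2,3)->(2,4) | p3:escaped | p4:(2,2)->(2,3)
Step 5: p0:escaped | p1:(2,4)->(2,5)->EXIT | p2:(2,4)->(2,5)->EXIT | p3:escaped | p4:(2,3)->(2,4)
Step 6: p0:escaped | p1:escaped | p2:escaped | p3:escaped | p4:(2,4)->(2,5)->EXIT
Exit steps: [2, 5, 5, 2, 6]
First to escape: p0 at step 2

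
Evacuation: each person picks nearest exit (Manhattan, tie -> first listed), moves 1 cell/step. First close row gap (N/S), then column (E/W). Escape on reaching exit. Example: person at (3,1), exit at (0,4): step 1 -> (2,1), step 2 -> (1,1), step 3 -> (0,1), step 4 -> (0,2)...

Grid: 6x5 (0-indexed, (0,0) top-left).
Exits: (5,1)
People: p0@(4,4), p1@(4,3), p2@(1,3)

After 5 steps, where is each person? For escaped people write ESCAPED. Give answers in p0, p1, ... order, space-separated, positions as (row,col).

Step 1: p0:(4,4)->(5,4) | p1:(4,3)->(5,3) | p2:(1,3)->(2,3)
Step 2: p0:(5,4)->(5,3) | p1:(5,3)->(5,2) | p2:(2,3)->(3,3)
Step 3: p0:(5,3)->(5,2) | p1:(5,2)->(5,1)->EXIT | p2:(3,3)->(4,3)
Step 4: p0:(5,2)->(5,1)->EXIT | p1:escaped | p2:(4,3)->(5,3)
Step 5: p0:escaped | p1:escaped | p2:(5,3)->(5,2)

ESCAPED ESCAPED (5,2)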